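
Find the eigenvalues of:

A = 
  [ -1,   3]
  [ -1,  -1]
tr(A) = -2, det(A) = 4
Characteristic polynomial: λ² - tr(A)λ + det(A) = λ² + 2λ + 4
λ² + 2λ + 4 = 0  ⇒  λ = (-2 ± √((2)² - 4·(4)))/2 = (-2 ± √(-12))/2
  = -1 + i√3,  -1 - i√3

λ = -1 + i√3, -1 - i√3  (≈ -1 + 1.732i, -1 - 1.732i)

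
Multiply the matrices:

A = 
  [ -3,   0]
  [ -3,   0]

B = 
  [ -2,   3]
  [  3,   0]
AB = 
  [  6,  -9]
  [  6,  -9]

A is 2×2 and B is 2×2, so AB is 2×2. Each entry is (row of A)·(column of B):
AB[1,1] = (-3)(-2) + (0)(3) = 6
AB[1,2] = (-3)(3) + (0)(0) = -9
AB[2,1] = (-3)(-2) + (0)(3) = 6
AB[2,2] = (-3)(3) + (0)(0) = -9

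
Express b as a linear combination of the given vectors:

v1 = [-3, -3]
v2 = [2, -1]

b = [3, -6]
c1 = 1, c2 = 3

b = 1·v1 + 3·v2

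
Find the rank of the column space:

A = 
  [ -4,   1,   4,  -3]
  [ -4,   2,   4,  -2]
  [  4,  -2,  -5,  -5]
Row reduce:
R2 → R2 - (1)·R1
R3 → R3 + (1)·R1
R3 → R3 + (1)·R2
REF = 
  [ -4,   1,   4,  -3]
  [  0,   1,   0,   1]
  [  0,   0,  -1,  -7]
Pivot columns: 1, 2, 3 → 3 pivots.
dim(Col(A)) = number of pivot columns = 3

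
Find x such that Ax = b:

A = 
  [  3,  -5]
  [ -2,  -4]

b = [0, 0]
Row reduce the augmented matrix [A|b]:
R2 → R2 + (2/3)·R1
REF = 
  [    3,    -5,     0]
  [    0, -22/3,     0]

Back-substitution:
x₂ = 0 / (-22/3) = 0
x₁ = (0 - (-5)(0)) / 3 = 0

x = [0, 0]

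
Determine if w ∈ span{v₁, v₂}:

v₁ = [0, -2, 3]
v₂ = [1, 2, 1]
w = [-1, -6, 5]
Yes

Form the augmented matrix and row-reduce:
[v₁|v₂|w] = 
  [  0,   1,  -1]
  [ -2,   2,  -6]
  [  3,   1,   5]
Swap R1 ↔ R2
R3 → R3 + (3/2)·R1
R3 → R3 - (4)·R2
REF = 
  [ -2,   2,  -6]
  [  0,   1,  -1]
  [  0,   0,   0]

No row of the form [0 0 | nonzero], so the system is consistent. Back-substitution gives c₁ = 2, c₂ = -1: w = (2)·v₁ + (-1)·v₂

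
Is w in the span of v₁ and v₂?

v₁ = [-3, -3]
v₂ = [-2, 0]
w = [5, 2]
Yes

Form the augmented matrix and row-reduce:
[v₁|v₂|w] = 
  [ -3,  -2,   5]
  [ -3,   0,   2]
R2 → R2 - (1)·R1
REF = 
  [ -3,  -2,   5]
  [  0,   2,  -3]

No row of the form [0 0 | nonzero], so the system is consistent. Back-substitution gives c₁ = -2/3, c₂ = -3/2: w = (-2/3)·v₁ + (-3/2)·v₂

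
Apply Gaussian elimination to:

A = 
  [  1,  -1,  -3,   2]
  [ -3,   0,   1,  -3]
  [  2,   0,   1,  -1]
Row operations:
R2 → R2 + (3)·R1
R3 → R3 - (2)·R1
R3 → R3 + (2/3)·R2

Resulting echelon form:
REF = 
  [  1,  -1,  -3,   2]
  [  0,  -3,  -8,   3]
  [  0,   0, 5/3,  -3]

Rank = 3 (number of non-zero pivot rows).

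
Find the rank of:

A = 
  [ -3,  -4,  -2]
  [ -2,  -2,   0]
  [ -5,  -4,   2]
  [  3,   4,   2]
Row reduce:
R2 → R2 - (2/3)·R1
R3 → R3 - (5/3)·R1
R4 → R4 + (1)·R1
R3 → R3 - (4)·R2
REF = 
  [ -3,  -4,  -2]
  [  0, 2/3, 4/3]
  [  0,   0,   0]
  [  0,   0,   0]
Pivot columns: 1, 2 → 2 pivots.

rank(A) = 2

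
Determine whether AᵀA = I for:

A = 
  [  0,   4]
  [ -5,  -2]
No

AᵀA = 
  [ 25,  10]
  [ 10,  20]
≠ I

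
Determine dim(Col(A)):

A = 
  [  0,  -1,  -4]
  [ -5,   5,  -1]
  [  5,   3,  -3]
dim(Col(A)) = 3

Row reduce:
Swap R1 ↔ R2
R3 → R3 + (1)·R1
R3 → R3 + (8)·R2
REF = 
  [ -5,   5,  -1]
  [  0,  -1,  -4]
  [  0,   0, -36]
Pivot columns: 1, 2, 3 → 3 pivots.
dim(Col(A)) = number of pivot columns = 3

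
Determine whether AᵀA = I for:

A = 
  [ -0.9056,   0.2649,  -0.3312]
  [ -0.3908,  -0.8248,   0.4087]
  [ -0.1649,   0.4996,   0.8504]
Yes

AᵀA = 
  [  1,   0.0001,   0]
  [  0.0001,   1.0001,   0]
  [  0,   0,   0.9999]
≈ I (equal to I up to the 4-dp rounding of the entries)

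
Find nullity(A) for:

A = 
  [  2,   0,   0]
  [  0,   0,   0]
nullity(A) = 2

Row reduce:
(no row operations needed)
REF = 
  [  2,   0,   0]
  [  0,   0,   0]
Pivot columns: 1 → 1 pivot.
rank(A) = 1, so nullity(A) = 3 - 1 = 2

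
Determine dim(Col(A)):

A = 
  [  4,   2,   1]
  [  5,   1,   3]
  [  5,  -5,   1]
dim(Col(A)) = 3

Row reduce:
R2 → R2 - (5/4)·R1
R3 → R3 - (5/4)·R1
R3 → R3 - (5)·R2
REF = 
  [   4,    2,    1]
  [   0, -3/2,  7/4]
  [   0,    0,   -9]
Pivot columns: 1, 2, 3 → 3 pivots.
dim(Col(A)) = number of pivot columns = 3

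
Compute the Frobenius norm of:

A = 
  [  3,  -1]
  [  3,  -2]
||A||_F = 4.796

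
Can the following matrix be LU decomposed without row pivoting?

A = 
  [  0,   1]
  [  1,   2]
No.
A[1,1] = 0 but A[2,1] = 1 ≠ 0. Any LU with L unit lower triangular has (LU)[1,1] = U[1,1] and (LU)[2,1] = L[2,1]·U[1,1]; matching A forces U[1,1] = 0, which then forces (LU)[2,1] = 0 ≠ 1. A row swap (pivoting) is required.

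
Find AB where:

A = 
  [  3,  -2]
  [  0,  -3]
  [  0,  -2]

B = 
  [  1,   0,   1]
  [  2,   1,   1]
A is 3×2 and B is 2×3, so AB is 3×3. Each entry is (row of A)·(column of B):
AB[1,1] = (3)(1) + (-2)(2) = -1
AB[1,2] = (3)(0) + (-2)(1) = -2
AB[1,3] = (3)(1) + (-2)(1) = 1
AB[2,1] = (0)(1) + (-3)(2) = -6
AB[2,2] = (0)(0) + (-3)(1) = -3
AB[2,3] = (0)(1) + (-3)(1) = -3
AB[3,1] = (0)(1) + (-2)(2) = -4
AB[3,2] = (0)(0) + (-2)(1) = -2
AB[3,3] = (0)(1) + (-2)(1) = -2

AB = 
  [ -1,  -2,   1]
  [ -6,  -3,  -3]
  [ -4,  -2,  -2]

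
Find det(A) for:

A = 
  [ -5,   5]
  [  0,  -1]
5

For a 2×2 matrix, det = ad - bc = (-5)(-1) - (5)(0) = 5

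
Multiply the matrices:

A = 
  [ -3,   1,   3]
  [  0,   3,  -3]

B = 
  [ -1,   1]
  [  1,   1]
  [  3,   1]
A is 2×3 and B is 3×2, so AB is 2×2. Each entry is (row of A)·(column of B):
AB[1,1] = (-3)(-1) + (1)(1) + (3)(3) = 13
AB[1,2] = (-3)(1) + (1)(1) + (3)(1) = 1
AB[2,1] = (0)(-1) + (3)(1) + (-3)(3) = -6
AB[2,2] = (0)(1) + (3)(1) + (-3)(1) = 0

AB = 
  [ 13,   1]
  [ -6,   0]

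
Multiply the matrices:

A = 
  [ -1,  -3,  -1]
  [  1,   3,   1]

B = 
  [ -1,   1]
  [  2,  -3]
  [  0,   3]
AB = 
  [ -5,   5]
  [  5,  -5]

A is 2×3 and B is 3×2, so AB is 2×2. Each entry is (row of A)·(column of B):
AB[1,1] = (-1)(-1) + (-3)(2) + (-1)(0) = -5
AB[1,2] = (-1)(1) + (-3)(-3) + (-1)(3) = 5
AB[2,1] = (1)(-1) + (3)(2) + (1)(0) = 5
AB[2,2] = (1)(1) + (3)(-3) + (1)(3) = -5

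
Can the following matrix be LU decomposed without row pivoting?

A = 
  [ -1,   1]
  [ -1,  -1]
Yes.
A[1,1] = -1 ≠ 0, so Gaussian elimination proceeds without a row swap: multiplier ℓ₂₁ = (-1)/(-1) = 1, and U[2,2] = -1 - (1)(1) = -2.
L = 
  [  1,   0]
  [  1,   1]
U = 
  [ -1,   1]
  [  0,  -2]
Check row 2 of LU: [(1)(-1), (1)(1) + (-2)] = [-1, -1] = row 2 of A ✓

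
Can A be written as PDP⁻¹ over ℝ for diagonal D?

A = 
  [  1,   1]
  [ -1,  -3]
Yes

tr(A) = -2, det(A) = -2
Characteristic polynomial: λ² - tr(A)λ + det(A) = λ² + 2λ - 2
λ² + 2λ - 2 = 0  ⇒  λ = (-2 ± √((2)² - 4·(-2)))/2 = (-2 ± √(12))/2
  = -1 + √3,  -1 - √3
Eigenvalues: -1 + √3, -1 - √3  (≈ 0.7321, -2.732)
The two irrational eigenvalues are distinct (simple), so each has alg. mult. = geom. mult. = 1.
Sum of geometric multiplicities equals n, so A has n independent eigenvectors.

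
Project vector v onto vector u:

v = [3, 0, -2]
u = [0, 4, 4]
proj_u(v) = [0, -1, -1]

v·u = (3)(0) + (0)(4) + (-2)(4) = -8
u·u = (0)² + (4)² + (4)² = 32
proj_u(v) = (v·u / u·u) × u = (-8/32) × u = (-1/4) × u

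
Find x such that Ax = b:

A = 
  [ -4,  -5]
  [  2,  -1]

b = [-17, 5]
x = [3, 1]

Row reduce the augmented matrix [A|b]:
R2 → R2 + (1/2)·R1
REF = 
  [  -4,   -5,  -17]
  [   0, -7/2, -7/2]

Back-substitution:
x₂ = (-7/2) / (-7/2) = 1
x₁ = (-17 - (-5)(1)) / (-4) = 3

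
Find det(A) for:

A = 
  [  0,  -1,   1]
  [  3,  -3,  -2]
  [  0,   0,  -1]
-3

Cofactor expansion along row 1:
det(A) = (0)·((-3)(-1) - (-2)(0)) - (-1)·((3)(-1) - (-2)(0)) + (1)·((3)(0) - (-3)(0))
  = (0)(3) - (-1)(-3) + (1)(0)
  = -3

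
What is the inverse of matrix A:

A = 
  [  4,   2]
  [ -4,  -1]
det(A) = (4)(-1) - (2)(-4) = 4
For a 2×2 matrix, A⁻¹ = (1/det(A)) · [[d, -b], [-c, a]]
    = (1/4) · [[-1, -2], [4, 4]]

A⁻¹ = 
  [-1/4, -1/2]
  [   1,    1]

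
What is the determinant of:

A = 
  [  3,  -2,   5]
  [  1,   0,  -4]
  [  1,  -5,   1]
Cofactor expansion along row 1:
det(A) = (3)·((0)(1) - (-4)(-5)) - (-2)·((1)(1) - (-4)(1)) + (5)·((1)(-5) - (0)(1))
  = (3)(-20) - (-2)(5) + (5)(-5)
  = -75

det(A) = -75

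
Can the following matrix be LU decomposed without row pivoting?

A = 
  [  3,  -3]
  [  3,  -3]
Yes.
A[1,1] = 3 ≠ 0, so Gaussian elimination proceeds without a row swap: multiplier ℓ₂₁ = (3)/(3) = 1, and U[2,2] = -3 - (1)(-3) = 0.
L = 
  [  1,   0]
  [  1,   1]
U = 
  [  3,  -3]
  [  0,   0]
Check row 2 of LU: [(1)(3), (1)(-3) + 0] = [3, -3] = row 2 of A ✓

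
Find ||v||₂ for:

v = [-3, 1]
3.162

||v||₂ = √((-3)² + (1)²) = √10 = 3.162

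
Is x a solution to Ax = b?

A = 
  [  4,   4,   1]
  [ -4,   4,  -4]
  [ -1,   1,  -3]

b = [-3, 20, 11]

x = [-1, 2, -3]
No

Ax = [1, 24, 12] ≠ b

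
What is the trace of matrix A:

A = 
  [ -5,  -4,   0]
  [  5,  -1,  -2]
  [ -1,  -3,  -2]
-8

tr(A) = -5 + -1 + -2 = -8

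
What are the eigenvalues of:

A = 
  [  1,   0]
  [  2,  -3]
λ = 1, -3

tr(A) = -2, det(A) = -3
Characteristic polynomial: λ² - tr(A)λ + det(A) = λ² + 2λ - 3
λ² + 2λ - 3 = (λ + 3)(λ - 1)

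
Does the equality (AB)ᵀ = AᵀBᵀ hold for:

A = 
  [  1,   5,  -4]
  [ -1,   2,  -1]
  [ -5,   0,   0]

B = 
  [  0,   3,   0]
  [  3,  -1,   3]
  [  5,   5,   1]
No

(AB)ᵀ = 
  [ -5,   1,   0]
  [-22, -10, -15]
  [ 11,   5,   0]

AᵀBᵀ = 
  [ -3, -11,  -5]
  [  6,  13,  35]
  [ -3, -11, -25]

The two matrices differ, so (AB)ᵀ ≠ AᵀBᵀ in general. The correct identity is (AB)ᵀ = BᵀAᵀ.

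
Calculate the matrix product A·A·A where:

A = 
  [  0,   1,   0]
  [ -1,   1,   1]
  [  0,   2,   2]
A^3 = 
  [ -1,   2,   3]
  [ -2,   7,   8]
  [ -6,  16,  18]

A² = A·A:
A²[1,1] = (0)(0) + (1)(-1) + (0)(0) = -1
A²[1,2] = (0)(1) + (1)(1) + (0)(2) = 1
A²[1,3] = (0)(0) + (1)(1) + (0)(2) = 1
A²[2,1] = (-1)(0) + (1)(-1) + (1)(0) = -1
A²[2,2] = (-1)(1) + (1)(1) + (1)(2) = 2
A²[2,3] = (-1)(0) + (1)(1) + (1)(2) = 3
A²[3,1] = (0)(0) + (2)(-1) + (2)(0) = -2
A²[3,2] = (0)(1) + (2)(1) + (2)(2) = 6
A²[3,3] = (0)(0) + (2)(1) + (2)(2) = 6
A² = 
  [ -1,   1,   1]
  [ -1,   2,   3]
  [ -2,   6,   6]

A^3 = A^2·A:
A^3[1,1] = (-1)(0) + (1)(-1) + (1)(0) = -1
A^3[1,2] = (-1)(1) + (1)(1) + (1)(2) = 2
A^3[1,3] = (-1)(0) + (1)(1) + (1)(2) = 3
A^3[2,1] = (-1)(0) + (2)(-1) + (3)(0) = -2
A^3[2,2] = (-1)(1) + (2)(1) + (3)(2) = 7
A^3[2,3] = (-1)(0) + (2)(1) + (3)(2) = 8
A^3[3,1] = (-2)(0) + (6)(-1) + (6)(0) = -6
A^3[3,2] = (-2)(1) + (6)(1) + (6)(2) = 16
A^3[3,3] = (-2)(0) + (6)(1) + (6)(2) = 18
A^3 = 
  [ -1,   2,   3]
  [ -2,   7,   8]
  [ -6,  16,  18]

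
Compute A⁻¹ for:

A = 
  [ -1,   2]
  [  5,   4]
det(A) = (-1)(4) - (2)(5) = -14
For a 2×2 matrix, A⁻¹ = (1/det(A)) · [[d, -b], [-c, a]]
    = (-1/14) · [[4, -2], [-5, -1]]

A⁻¹ = 
  [-2/7,  1/7]
  [5/14, 1/14]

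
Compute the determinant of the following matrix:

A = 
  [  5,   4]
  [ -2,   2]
For a 2×2 matrix, det = ad - bc = (5)(2) - (4)(-2) = 18

det(A) = 18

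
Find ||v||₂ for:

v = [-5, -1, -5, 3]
7.746

||v||₂ = √((-5)² + (-1)² + (-5)² + (3)²) = √60 = 7.746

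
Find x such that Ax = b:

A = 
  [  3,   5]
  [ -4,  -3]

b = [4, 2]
Row reduce the augmented matrix [A|b]:
R2 → R2 + (4/3)·R1
REF = 
  [   3,    5,    4]
  [   0, 11/3, 22/3]

Back-substitution:
x₂ = (22/3) / (11/3) = 2
x₁ = (4 - (5)(2)) / 3 = -2

x = [-2, 2]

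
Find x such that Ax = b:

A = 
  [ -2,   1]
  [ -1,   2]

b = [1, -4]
Row reduce the augmented matrix [A|b]:
R2 → R2 - (1/2)·R1
REF = 
  [  -2,    1,    1]
  [   0,  3/2, -9/2]

Back-substitution:
x₂ = (-9/2) / (3/2) = -3
x₁ = (1 - (1)(-3)) / (-2) = -2

x = [-2, -3]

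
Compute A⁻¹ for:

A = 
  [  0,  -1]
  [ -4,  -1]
det(A) = (0)(-1) - (-1)(-4) = -4
For a 2×2 matrix, A⁻¹ = (1/det(A)) · [[d, -b], [-c, a]]
    = (-1/4) · [[-1, 1], [4, 0]]

A⁻¹ = 
  [ 1/4, -1/4]
  [  -1,    0]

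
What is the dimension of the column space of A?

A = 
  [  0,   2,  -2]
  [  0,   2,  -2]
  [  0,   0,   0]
Row reduce:
R2 → R2 - (1)·R1
REF = 
  [  0,   2,  -2]
  [  0,   0,   0]
  [  0,   0,   0]
Pivot columns: 2 → 1 pivot.
dim(Col(A)) = number of pivot columns = 1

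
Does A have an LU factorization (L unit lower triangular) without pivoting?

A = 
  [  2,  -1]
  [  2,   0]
Yes.
A[1,1] = 2 ≠ 0, so Gaussian elimination proceeds without a row swap: multiplier ℓ₂₁ = (2)/(2) = 1, and U[2,2] = 0 - (1)(-1) = 1.
L = 
  [  1,   0]
  [  1,   1]
U = 
  [  2,  -1]
  [  0,   1]
Check row 2 of LU: [(1)(2), (1)(-1) + 1] = [2, 0] = row 2 of A ✓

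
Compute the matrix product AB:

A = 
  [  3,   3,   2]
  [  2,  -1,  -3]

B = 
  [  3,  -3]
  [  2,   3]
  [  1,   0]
AB = 
  [ 17,   0]
  [  1,  -9]

A is 2×3 and B is 3×2, so AB is 2×2. Each entry is (row of A)·(column of B):
AB[1,1] = (3)(3) + (3)(2) + (2)(1) = 17
AB[1,2] = (3)(-3) + (3)(3) + (2)(0) = 0
AB[2,1] = (2)(3) + (-1)(2) + (-3)(1) = 1
AB[2,2] = (2)(-3) + (-1)(3) + (-3)(0) = -9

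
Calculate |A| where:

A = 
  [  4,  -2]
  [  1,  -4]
-14

For a 2×2 matrix, det = ad - bc = (4)(-4) - (-2)(1) = -14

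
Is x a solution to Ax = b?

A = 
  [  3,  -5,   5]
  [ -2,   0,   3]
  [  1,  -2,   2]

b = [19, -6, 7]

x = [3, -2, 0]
Yes

Ax = [19, -6, 7] = b ✓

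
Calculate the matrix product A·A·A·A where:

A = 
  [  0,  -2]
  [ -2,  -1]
A² = A·A:
A²[1,1] = (0)(0) + (-2)(-2) = 4
A²[1,2] = (0)(-2) + (-2)(-1) = 2
A²[2,1] = (-2)(0) + (-1)(-2) = 2
A²[2,2] = (-2)(-2) + (-1)(-1) = 5
A² = 
  [  4,   2]
  [  2,   5]

A^3 = A^2·A:
A^3[1,1] = (4)(0) + (2)(-2) = -4
A^3[1,2] = (4)(-2) + (2)(-1) = -10
A^3[2,1] = (2)(0) + (5)(-2) = -10
A^3[2,2] = (2)(-2) + (5)(-1) = -9
A^3 = 
  [ -4, -10]
  [-10,  -9]

A^4 = A^3·A:
A^4[1,1] = (-4)(0) + (-10)(-2) = 20
A^4[1,2] = (-4)(-2) + (-10)(-1) = 18
A^4[2,1] = (-10)(0) + (-9)(-2) = 18
A^4[2,2] = (-10)(-2) + (-9)(-1) = 29
A^4 = 
  [ 20,  18]
  [ 18,  29]

Therefore
A^4 = 
  [ 20,  18]
  [ 18,  29]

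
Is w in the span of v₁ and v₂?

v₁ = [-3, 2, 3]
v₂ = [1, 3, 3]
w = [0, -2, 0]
No

Form the augmented matrix and row-reduce:
[v₁|v₂|w] = 
  [ -3,   1,   0]
  [  2,   3,  -2]
  [  3,   3,   0]
R2 → R2 + (2/3)·R1
R3 → R3 + (1)·R1
R3 → R3 - (12/11)·R2
REF = 
  [   -3,     1,     0]
  [    0,  11/3,    -2]
  [    0,     0, 24/11]

Row 3 reads [0 0 | 24/11], i.e. 0 = 24/11, so the system is inconsistent and w ∉ span{v₁, v₂}.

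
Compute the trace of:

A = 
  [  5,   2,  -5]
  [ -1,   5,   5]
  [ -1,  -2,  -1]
9

tr(A) = 5 + 5 + -1 = 9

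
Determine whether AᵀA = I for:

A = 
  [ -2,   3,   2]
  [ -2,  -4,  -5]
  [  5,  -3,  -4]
No

AᵀA = 
  [ 33, -13, -14]
  [-13,  34,  38]
  [-14,  38,  45]
≠ I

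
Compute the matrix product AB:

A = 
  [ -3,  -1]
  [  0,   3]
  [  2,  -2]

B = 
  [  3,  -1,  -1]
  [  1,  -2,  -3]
AB = 
  [-10,   5,   6]
  [  3,  -6,  -9]
  [  4,   2,   4]

A is 3×2 and B is 2×3, so AB is 3×3. Each entry is (row of A)·(column of B):
AB[1,1] = (-3)(3) + (-1)(1) = -10
AB[1,2] = (-3)(-1) + (-1)(-2) = 5
AB[1,3] = (-3)(-1) + (-1)(-3) = 6
AB[2,1] = (0)(3) + (3)(1) = 3
AB[2,2] = (0)(-1) + (3)(-2) = -6
AB[2,3] = (0)(-1) + (3)(-3) = -9
AB[3,1] = (2)(3) + (-2)(1) = 4
AB[3,2] = (2)(-1) + (-2)(-2) = 2
AB[3,3] = (2)(-1) + (-2)(-3) = 4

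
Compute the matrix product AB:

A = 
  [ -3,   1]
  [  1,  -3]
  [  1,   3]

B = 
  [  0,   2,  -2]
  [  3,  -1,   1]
AB = 
  [  3,  -7,   7]
  [ -9,   5,  -5]
  [  9,  -1,   1]

A is 3×2 and B is 2×3, so AB is 3×3. Each entry is (row of A)·(column of B):
AB[1,1] = (-3)(0) + (1)(3) = 3
AB[1,2] = (-3)(2) + (1)(-1) = -7
AB[1,3] = (-3)(-2) + (1)(1) = 7
AB[2,1] = (1)(0) + (-3)(3) = -9
AB[2,2] = (1)(2) + (-3)(-1) = 5
AB[2,3] = (1)(-2) + (-3)(1) = -5
AB[3,1] = (1)(0) + (3)(3) = 9
AB[3,2] = (1)(2) + (3)(-1) = -1
AB[3,3] = (1)(-2) + (3)(1) = 1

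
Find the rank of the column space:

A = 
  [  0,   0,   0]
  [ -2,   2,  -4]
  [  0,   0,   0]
Row reduce:
Swap R1 ↔ R2
REF = 
  [ -2,   2,  -4]
  [  0,   0,   0]
  [  0,   0,   0]
Pivot columns: 1 → 1 pivot.
dim(Col(A)) = number of pivot columns = 1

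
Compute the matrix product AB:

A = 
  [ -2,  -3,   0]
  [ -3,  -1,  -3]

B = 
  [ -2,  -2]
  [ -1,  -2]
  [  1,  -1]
AB = 
  [  7,  10]
  [  4,  11]

A is 2×3 and B is 3×2, so AB is 2×2. Each entry is (row of A)·(column of B):
AB[1,1] = (-2)(-2) + (-3)(-1) + (0)(1) = 7
AB[1,2] = (-2)(-2) + (-3)(-2) + (0)(-1) = 10
AB[2,1] = (-3)(-2) + (-1)(-1) + (-3)(1) = 4
AB[2,2] = (-3)(-2) + (-1)(-2) + (-3)(-1) = 11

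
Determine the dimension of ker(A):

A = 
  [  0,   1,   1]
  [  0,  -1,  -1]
nullity(A) = 2

Row reduce:
R2 → R2 + (1)·R1
REF = 
  [  0,   1,   1]
  [  0,   0,   0]
Pivot columns: 2 → 1 pivot.
rank(A) = 1, so nullity(A) = 3 - 1 = 2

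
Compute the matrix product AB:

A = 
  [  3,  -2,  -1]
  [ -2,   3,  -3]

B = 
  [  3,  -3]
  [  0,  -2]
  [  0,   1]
A is 2×3 and B is 3×2, so AB is 2×2. Each entry is (row of A)·(column of B):
AB[1,1] = (3)(3) + (-2)(0) + (-1)(0) = 9
AB[1,2] = (3)(-3) + (-2)(-2) + (-1)(1) = -6
AB[2,1] = (-2)(3) + (3)(0) + (-3)(0) = -6
AB[2,2] = (-2)(-3) + (3)(-2) + (-3)(1) = -3

AB = 
  [  9,  -6]
  [ -6,  -3]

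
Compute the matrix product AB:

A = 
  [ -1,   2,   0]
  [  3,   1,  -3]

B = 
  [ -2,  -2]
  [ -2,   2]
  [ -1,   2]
A is 2×3 and B is 3×2, so AB is 2×2. Each entry is (row of A)·(column of B):
AB[1,1] = (-1)(-2) + (2)(-2) + (0)(-1) = -2
AB[1,2] = (-1)(-2) + (2)(2) + (0)(2) = 6
AB[2,1] = (3)(-2) + (1)(-2) + (-3)(-1) = -5
AB[2,2] = (3)(-2) + (1)(2) + (-3)(2) = -10

AB = 
  [ -2,   6]
  [ -5, -10]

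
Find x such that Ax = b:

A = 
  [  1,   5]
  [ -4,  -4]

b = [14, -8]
Row reduce the augmented matrix [A|b]:
R2 → R2 + (4)·R1
REF = 
  [  1,   5,  14]
  [  0,  16,  48]

Back-substitution:
x₂ = 48 / 16 = 3
x₁ = (14 - (5)(3)) / 1 = -1

x = [-1, 3]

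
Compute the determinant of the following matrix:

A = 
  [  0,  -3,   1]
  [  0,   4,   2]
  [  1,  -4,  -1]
-10

Cofactor expansion along row 1:
det(A) = (0)·((4)(-1) - (2)(-4)) - (-3)·((0)(-1) - (2)(1)) + (1)·((0)(-4) - (4)(1))
  = (0)(4) - (-3)(-2) + (1)(-4)
  = -10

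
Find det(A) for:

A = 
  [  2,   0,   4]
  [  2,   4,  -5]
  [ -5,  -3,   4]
Cofactor expansion along row 1:
det(A) = (2)·((4)(4) - (-5)(-3)) - (0)·((2)(4) - (-5)(-5)) + (4)·((2)(-3) - (4)(-5))
  = (2)(1) - (0)(-17) + (4)(14)
  = 58

det(A) = 58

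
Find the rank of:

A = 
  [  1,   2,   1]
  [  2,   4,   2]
Row reduce:
R2 → R2 - (2)·R1
REF = 
  [  1,   2,   1]
  [  0,   0,   0]
Pivot columns: 1 → 1 pivot.

rank(A) = 1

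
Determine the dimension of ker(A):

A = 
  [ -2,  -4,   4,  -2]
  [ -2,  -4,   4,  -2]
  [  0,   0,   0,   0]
nullity(A) = 3

Row reduce:
R2 → R2 - (1)·R1
REF = 
  [ -2,  -4,   4,  -2]
  [  0,   0,   0,   0]
  [  0,   0,   0,   0]
Pivot columns: 1 → 1 pivot.
rank(A) = 1, so nullity(A) = 4 - 1 = 3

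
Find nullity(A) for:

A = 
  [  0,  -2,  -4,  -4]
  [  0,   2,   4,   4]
nullity(A) = 3

Row reduce:
R2 → R2 + (1)·R1
REF = 
  [  0,  -2,  -4,  -4]
  [  0,   0,   0,   0]
Pivot columns: 2 → 1 pivot.
rank(A) = 1, so nullity(A) = 4 - 1 = 3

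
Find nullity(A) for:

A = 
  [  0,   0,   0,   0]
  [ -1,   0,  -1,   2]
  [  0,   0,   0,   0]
nullity(A) = 3

Row reduce:
Swap R1 ↔ R2
REF = 
  [ -1,   0,  -1,   2]
  [  0,   0,   0,   0]
  [  0,   0,   0,   0]
Pivot columns: 1 → 1 pivot.
rank(A) = 1, so nullity(A) = 4 - 1 = 3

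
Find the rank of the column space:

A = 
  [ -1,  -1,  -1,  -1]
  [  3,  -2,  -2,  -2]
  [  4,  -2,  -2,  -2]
dim(Col(A)) = 2

Row reduce:
R2 → R2 + (3)·R1
R3 → R3 + (4)·R1
R3 → R3 - (6/5)·R2
REF = 
  [ -1,  -1,  -1,  -1]
  [  0,  -5,  -5,  -5]
  [  0,   0,   0,   0]
Pivot columns: 1, 2 → 2 pivots.
dim(Col(A)) = number of pivot columns = 2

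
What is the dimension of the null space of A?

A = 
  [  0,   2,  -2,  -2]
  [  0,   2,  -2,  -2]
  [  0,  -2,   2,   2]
nullity(A) = 3

Row reduce:
R2 → R2 - (1)·R1
R3 → R3 + (1)·R1
REF = 
  [  0,   2,  -2,  -2]
  [  0,   0,   0,   0]
  [  0,   0,   0,   0]
Pivot columns: 2 → 1 pivot.
rank(A) = 1, so nullity(A) = 4 - 1 = 3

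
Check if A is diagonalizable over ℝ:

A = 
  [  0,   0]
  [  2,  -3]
Yes

tr(A) = -3, det(A) = 0
Characteristic polynomial: λ² - tr(A)λ + det(A) = λ² + 3λ
λ² + 3λ = λ(λ + 3)
Eigenvalues: 0, -3
λ=-3: alg. mult. = 1, geom. mult. = 2 - rank(A - (-3)I) = 2 - 1 = 1
λ=0: alg. mult. = 1, geom. mult. = 2 - rank(A - (0)I) = 2 - 1 = 1
Sum of geometric multiplicities equals n, so A has n independent eigenvectors.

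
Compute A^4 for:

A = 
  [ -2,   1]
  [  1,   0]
A² = A·A:
A²[1,1] = (-2)(-2) + (1)(1) = 5
A²[1,2] = (-2)(1) + (1)(0) = -2
A²[2,1] = (1)(-2) + (0)(1) = -2
A²[2,2] = (1)(1) + (0)(0) = 1
A² = 
  [  5,  -2]
  [ -2,   1]

A^3 = A^2·A:
A^3[1,1] = (5)(-2) + (-2)(1) = -12
A^3[1,2] = (5)(1) + (-2)(0) = 5
A^3[2,1] = (-2)(-2) + (1)(1) = 5
A^3[2,2] = (-2)(1) + (1)(0) = -2
A^3 = 
  [-12,   5]
  [  5,  -2]

A^4 = A^3·A:
A^4[1,1] = (-12)(-2) + (5)(1) = 29
A^4[1,2] = (-12)(1) + (5)(0) = -12
A^4[2,1] = (5)(-2) + (-2)(1) = -12
A^4[2,2] = (5)(1) + (-2)(0) = 5
A^4 = 
  [ 29, -12]
  [-12,   5]

Therefore
A^4 = 
  [ 29, -12]
  [-12,   5]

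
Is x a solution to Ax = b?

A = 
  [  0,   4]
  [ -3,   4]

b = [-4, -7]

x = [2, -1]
No

Ax = [-4, -10] ≠ b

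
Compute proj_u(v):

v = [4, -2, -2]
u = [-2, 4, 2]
v·u = (4)(-2) + (-2)(4) + (-2)(2) = -20
u·u = (-2)² + (4)² + (2)² = 24
proj_u(v) = (v·u / u·u) × u = (-20/24) × u = (-5/6) × u

proj_u(v) = [5/3, -10/3, -5/3]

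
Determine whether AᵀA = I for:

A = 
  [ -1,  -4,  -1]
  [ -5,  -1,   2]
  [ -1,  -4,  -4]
No

AᵀA = 
  [ 27,  13,  -5]
  [ 13,  33,  18]
  [ -5,  18,  21]
≠ I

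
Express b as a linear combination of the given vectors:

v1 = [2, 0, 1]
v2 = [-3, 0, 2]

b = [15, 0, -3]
c1 = 3, c2 = -3

b = 3·v1 + -3·v2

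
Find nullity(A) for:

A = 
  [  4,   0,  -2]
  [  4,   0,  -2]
nullity(A) = 2

Row reduce:
R2 → R2 - (1)·R1
REF = 
  [  4,   0,  -2]
  [  0,   0,   0]
Pivot columns: 1 → 1 pivot.
rank(A) = 1, so nullity(A) = 3 - 1 = 2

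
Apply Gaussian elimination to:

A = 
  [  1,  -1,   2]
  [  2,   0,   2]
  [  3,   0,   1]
Row operations:
R2 → R2 - (2)·R1
R3 → R3 - (3)·R1
R3 → R3 - (3/2)·R2

Resulting echelon form:
REF = 
  [  1,  -1,   2]
  [  0,   2,  -2]
  [  0,   0,  -2]

Rank = 3 (number of non-zero pivot rows).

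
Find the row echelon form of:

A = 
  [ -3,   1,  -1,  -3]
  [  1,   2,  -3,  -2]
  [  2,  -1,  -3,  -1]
Row operations:
R2 → R2 + (1/3)·R1
R3 → R3 + (2/3)·R1
R3 → R3 + (1/7)·R2

Resulting echelon form:
REF = 
  [   -3,     1,    -1,    -3]
  [    0,   7/3, -10/3,    -3]
  [    0,     0, -29/7, -24/7]

Rank = 3 (number of non-zero pivot rows).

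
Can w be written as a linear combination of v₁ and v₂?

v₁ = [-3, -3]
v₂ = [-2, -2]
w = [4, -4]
No

Form the augmented matrix and row-reduce:
[v₁|v₂|w] = 
  [ -3,  -2,   4]
  [ -3,  -2,  -4]
R2 → R2 - (1)·R1
REF = 
  [ -3,  -2,   4]
  [  0,   0,  -8]

Row 2 reads [0 0 | -8], i.e. 0 = -8, so the system is inconsistent and w ∉ span{v₁, v₂}.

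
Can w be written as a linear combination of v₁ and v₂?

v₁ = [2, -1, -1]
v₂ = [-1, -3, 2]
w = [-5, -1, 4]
Yes

Form the augmented matrix and row-reduce:
[v₁|v₂|w] = 
  [  2,  -1,  -5]
  [ -1,  -3,  -1]
  [ -1,   2,   4]
R2 → R2 + (1/2)·R1
R3 → R3 + (1/2)·R1
R3 → R3 + (3/7)·R2
REF = 
  [   2,   -1,   -5]
  [   0, -7/2, -7/2]
  [   0,    0,    0]

No row of the form [0 0 | nonzero], so the system is consistent. Back-substitution gives c₁ = -2, c₂ = 1: w = (-2)·v₁ + (1)·v₂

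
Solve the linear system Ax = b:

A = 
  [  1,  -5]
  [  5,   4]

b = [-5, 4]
x = [0, 1]

Row reduce the augmented matrix [A|b]:
R2 → R2 - (5)·R1
REF = 
  [  1,  -5,  -5]
  [  0,  29,  29]

Back-substitution:
x₂ = 29 / 29 = 1
x₁ = (-5 - (-5)(1)) / 1 = 0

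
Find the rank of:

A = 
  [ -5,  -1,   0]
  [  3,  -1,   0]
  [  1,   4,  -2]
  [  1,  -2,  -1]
rank(A) = 3

Row reduce:
R2 → R2 + (3/5)·R1
R3 → R3 + (1/5)·R1
R4 → R4 + (1/5)·R1
R3 → R3 + (19/8)·R2
R4 → R4 - (11/8)·R2
R4 → R4 - (1/2)·R3
REF = 
  [  -5,   -1,    0]
  [   0, -8/5,    0]
  [   0,    0,   -2]
  [   0,    0,    0]
Pivot columns: 1, 2, 3 → 3 pivots.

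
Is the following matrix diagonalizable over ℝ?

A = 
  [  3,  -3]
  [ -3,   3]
Yes

tr(A) = 6, det(A) = 0
Characteristic polynomial: λ² - tr(A)λ + det(A) = λ² - 6λ
λ² - 6λ = λ(λ - 6)
Eigenvalues: 6, 0
λ=0: alg. mult. = 1, geom. mult. = 2 - rank(A - (0)I) = 2 - 1 = 1
λ=6: alg. mult. = 1, geom. mult. = 2 - rank(A - (6)I) = 2 - 1 = 1
Sum of geometric multiplicities equals n, so A has n independent eigenvectors.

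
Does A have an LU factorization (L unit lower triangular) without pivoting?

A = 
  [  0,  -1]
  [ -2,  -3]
No.
A[1,1] = 0 but A[2,1] = -2 ≠ 0. Any LU with L unit lower triangular has (LU)[1,1] = U[1,1] and (LU)[2,1] = L[2,1]·U[1,1]; matching A forces U[1,1] = 0, which then forces (LU)[2,1] = 0 ≠ -2. A row swap (pivoting) is required.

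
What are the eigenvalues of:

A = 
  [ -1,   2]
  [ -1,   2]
tr(A) = 1, det(A) = 0
Characteristic polynomial: λ² - tr(A)λ + det(A) = λ² - λ
λ² - λ = λ(λ - 1)

λ = 1, 0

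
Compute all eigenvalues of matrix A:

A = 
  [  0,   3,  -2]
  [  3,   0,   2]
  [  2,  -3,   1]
Characteristic polynomial: det(λI - A) = λ³ - λ² + λ - 21
Testing integer divisors of the constant term: p(3) = 0, so (λ - 3) is a factor:
p(λ) = (λ - 3)(λ² + 2λ + 7)
λ² + 2λ + 7 = 0  ⇒  λ = (-2 ± √((2)² - 4·(7)))/2 = (-2 ± √(-24))/2
  = -1 + i√6,  -1 - i√6

λ = 3, -1 + i√6, -1 - i√6  (≈ 3, -1 + 2.449i, -1 - 2.449i)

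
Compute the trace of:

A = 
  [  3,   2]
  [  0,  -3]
0

tr(A) = 3 + -3 = 0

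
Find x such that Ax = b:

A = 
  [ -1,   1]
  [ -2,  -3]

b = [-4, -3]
Row reduce the augmented matrix [A|b]:
R2 → R2 - (2)·R1
REF = 
  [ -1,   1,  -4]
  [  0,  -5,   5]

Back-substitution:
x₂ = 5 / (-5) = -1
x₁ = (-4 - (1)(-1)) / (-1) = 3

x = [3, -1]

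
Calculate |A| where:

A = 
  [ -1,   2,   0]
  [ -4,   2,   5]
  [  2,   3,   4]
59

Cofactor expansion along row 1:
det(A) = (-1)·((2)(4) - (5)(3)) - (2)·((-4)(4) - (5)(2)) + (0)·((-4)(3) - (2)(2))
  = (-1)(-7) - (2)(-26) + (0)(-16)
  = 59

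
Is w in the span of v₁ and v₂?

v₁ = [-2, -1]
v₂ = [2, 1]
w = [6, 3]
Yes

Form the augmented matrix and row-reduce:
[v₁|v₂|w] = 
  [ -2,   2,   6]
  [ -1,   1,   3]
R2 → R2 - (1/2)·R1
REF = 
  [ -2,   2,   6]
  [  0,   0,   0]

No row of the form [0 0 | nonzero], so the system is consistent. Back-substitution gives c₁ = -3, c₂ = 0: w = (-3)·v₁ + (0)·v₂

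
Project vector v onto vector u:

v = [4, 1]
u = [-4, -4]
proj_u(v) = [5/2, 5/2]

v·u = (4)(-4) + (1)(-4) = -20
u·u = (-4)² + (-4)² = 32
proj_u(v) = (v·u / u·u) × u = (-20/32) × u = (-5/8) × u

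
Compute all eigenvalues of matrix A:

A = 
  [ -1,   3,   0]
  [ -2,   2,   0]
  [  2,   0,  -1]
Characteristic polynomial: det(λI - A) = λ³ + 3λ + 4
Testing integer divisors of the constant term: p(-1) = 0, so (λ + 1) is a factor:
p(λ) = (λ + 1)(λ² - λ + 4)
λ² - λ + 4 = 0  ⇒  λ = (1 ± √((-1)² - 4·(4)))/2 = (1 ± √(-15))/2
  = (1 + i√15)/2,  (1 - i√15)/2

λ = -1, (1 + i√15)/2, (1 - i√15)/2  (≈ -1, 0.5 + 1.936i, 0.5 - 1.936i)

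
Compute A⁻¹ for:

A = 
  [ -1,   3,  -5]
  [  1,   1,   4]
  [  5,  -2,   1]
det(A) = (-1)·((1)(1) - (4)(-2)) - (3)·((1)(1) - (4)(5)) + (-5)·((1)(-2) - (1)(5))
  = (-1)(9) - (3)(-19) + (-5)(-7)
  = 83
det(A) = 83 ≠ 0, so A is invertible.

Cofactors Cᵢⱼ = (-1)ⁱ⁺ʲ·Mᵢⱼ:
C = 
  [  9,  19,  -7]
  [  7,  24,  13]
  [ 17,  -1,  -4]

adj(A) = Cᵀ:
adj(A) = 
  [  9,   7,  17]
  [ 19,  24,  -1]
  [ -7,  13,  -4]

A⁻¹ = (1/83) · adj(A):
A⁻¹ = 
  [ 9/83,  7/83, 17/83]
  [19/83, 24/83, -1/83]
  [-7/83, 13/83, -4/83]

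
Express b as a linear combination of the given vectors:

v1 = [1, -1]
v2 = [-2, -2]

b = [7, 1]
c1 = 3, c2 = -2

b = 3·v1 + -2·v2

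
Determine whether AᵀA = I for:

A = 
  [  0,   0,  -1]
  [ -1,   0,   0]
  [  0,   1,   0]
Yes

AᵀA = 
  [  1,   0,   0]
  [  0,   1,   0]
  [  0,   0,   1]
= I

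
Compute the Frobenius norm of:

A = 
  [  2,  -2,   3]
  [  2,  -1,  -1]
||A||_F = 4.796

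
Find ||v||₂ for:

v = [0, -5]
5

||v||₂ = √((0)² + (-5)²) = √25 = 5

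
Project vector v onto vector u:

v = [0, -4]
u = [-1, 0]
proj_u(v) = [0, 0]

v·u = (0)(-1) + (-4)(0) = 0
u·u = (-1)² + (0)² = 1
proj_u(v) = (v·u / u·u) × u = (0/1) × u = (0) × u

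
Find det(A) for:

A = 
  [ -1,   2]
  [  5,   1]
-11

For a 2×2 matrix, det = ad - bc = (-1)(1) - (2)(5) = -11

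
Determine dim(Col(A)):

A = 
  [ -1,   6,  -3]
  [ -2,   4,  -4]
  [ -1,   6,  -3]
Row reduce:
R2 → R2 - (2)·R1
R3 → R3 - (1)·R1
REF = 
  [ -1,   6,  -3]
  [  0,  -8,   2]
  [  0,   0,   0]
Pivot columns: 1, 2 → 2 pivots.
dim(Col(A)) = number of pivot columns = 2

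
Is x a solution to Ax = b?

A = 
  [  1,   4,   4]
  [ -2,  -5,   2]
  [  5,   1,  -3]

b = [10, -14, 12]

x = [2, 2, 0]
Yes

Ax = [10, -14, 12] = b ✓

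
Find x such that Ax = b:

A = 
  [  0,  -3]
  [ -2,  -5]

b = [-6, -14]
x = [2, 2]

Row reduce the augmented matrix [A|b]:
Swap R1 ↔ R2
REF = 
  [ -2,  -5, -14]
  [  0,  -3,  -6]

Back-substitution:
x₂ = (-6) / (-3) = 2
x₁ = (-14 - (-5)(2)) / (-2) = 2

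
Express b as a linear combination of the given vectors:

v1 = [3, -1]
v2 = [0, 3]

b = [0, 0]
c1 = 0, c2 = 0

b = 0·v1 + 0·v2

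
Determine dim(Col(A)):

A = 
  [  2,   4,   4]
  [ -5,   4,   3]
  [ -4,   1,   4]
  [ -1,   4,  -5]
dim(Col(A)) = 3

Row reduce:
R2 → R2 + (5/2)·R1
R3 → R3 + (2)·R1
R4 → R4 + (1/2)·R1
R3 → R3 - (9/14)·R2
R4 → R4 - (3/7)·R2
R4 → R4 + (40/17)·R3
REF = 
  [    2,     4,     4]
  [    0,    14,    13]
  [    0,     0, 51/14]
  [    0,     0,     0]
Pivot columns: 1, 2, 3 → 3 pivots.
dim(Col(A)) = number of pivot columns = 3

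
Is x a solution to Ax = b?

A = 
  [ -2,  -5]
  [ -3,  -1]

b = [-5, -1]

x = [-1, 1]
No

Ax = [-3, 2] ≠ b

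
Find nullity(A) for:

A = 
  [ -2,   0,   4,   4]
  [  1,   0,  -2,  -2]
nullity(A) = 3

Row reduce:
R2 → R2 + (1/2)·R1
REF = 
  [ -2,   0,   4,   4]
  [  0,   0,   0,   0]
Pivot columns: 1 → 1 pivot.
rank(A) = 1, so nullity(A) = 4 - 1 = 3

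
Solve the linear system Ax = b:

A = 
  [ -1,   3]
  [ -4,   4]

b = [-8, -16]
x = [2, -2]

Row reduce the augmented matrix [A|b]:
R2 → R2 - (4)·R1
REF = 
  [ -1,   3,  -8]
  [  0,  -8,  16]

Back-substitution:
x₂ = 16 / (-8) = -2
x₁ = (-8 - (3)(-2)) / (-1) = 2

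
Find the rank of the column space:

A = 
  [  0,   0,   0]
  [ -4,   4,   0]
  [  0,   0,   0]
dim(Col(A)) = 1

Row reduce:
Swap R1 ↔ R2
REF = 
  [ -4,   4,   0]
  [  0,   0,   0]
  [  0,   0,   0]
Pivot columns: 1 → 1 pivot.
dim(Col(A)) = number of pivot columns = 1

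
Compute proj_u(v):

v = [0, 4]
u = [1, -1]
v·u = (0)(1) + (4)(-1) = -4
u·u = (1)² + (-1)² = 2
proj_u(v) = (v·u / u·u) × u = (-4/2) × u = (-2) × u

proj_u(v) = [-2, 2]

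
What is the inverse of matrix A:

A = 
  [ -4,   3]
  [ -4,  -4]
det(A) = (-4)(-4) - (3)(-4) = 28
For a 2×2 matrix, A⁻¹ = (1/det(A)) · [[d, -b], [-c, a]]
    = (1/28) · [[-4, -3], [4, -4]]

A⁻¹ = 
  [ -1/7, -3/28]
  [  1/7,  -1/7]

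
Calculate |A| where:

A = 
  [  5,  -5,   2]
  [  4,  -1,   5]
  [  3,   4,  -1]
-152

Cofactor expansion along row 1:
det(A) = (5)·((-1)(-1) - (5)(4)) - (-5)·((4)(-1) - (5)(3)) + (2)·((4)(4) - (-1)(3))
  = (5)(-19) - (-5)(-19) + (2)(19)
  = -152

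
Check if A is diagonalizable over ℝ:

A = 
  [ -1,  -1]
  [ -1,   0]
Yes

tr(A) = -1, det(A) = -1
Characteristic polynomial: λ² - tr(A)λ + det(A) = λ² + λ - 1
λ² + λ - 1 = 0  ⇒  λ = (-1 ± √((1)² - 4·(-1)))/2 = (-1 ± √(5))/2
  = (-1 + √5)/2,  (-1 - √5)/2
Eigenvalues: (-1 + √5)/2, (-1 - √5)/2  (≈ 0.618, -1.618)
The two irrational eigenvalues are distinct (simple), so each has alg. mult. = geom. mult. = 1.
Sum of geometric multiplicities equals n, so A has n independent eigenvectors.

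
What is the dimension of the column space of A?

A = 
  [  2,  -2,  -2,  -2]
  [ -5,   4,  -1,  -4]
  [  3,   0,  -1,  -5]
dim(Col(A)) = 3

Row reduce:
R2 → R2 + (5/2)·R1
R3 → R3 - (3/2)·R1
R3 → R3 + (3)·R2
REF = 
  [  2,  -2,  -2,  -2]
  [  0,  -1,  -6,  -9]
  [  0,   0, -16, -29]
Pivot columns: 1, 2, 3 → 3 pivots.
dim(Col(A)) = number of pivot columns = 3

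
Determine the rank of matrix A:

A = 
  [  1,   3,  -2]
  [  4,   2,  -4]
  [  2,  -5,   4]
rank(A) = 3

Row reduce:
R2 → R2 - (4)·R1
R3 → R3 - (2)·R1
R3 → R3 - (11/10)·R2
REF = 
  [   1,    3,   -2]
  [   0,  -10,    4]
  [   0,    0, 18/5]
Pivot columns: 1, 2, 3 → 3 pivots.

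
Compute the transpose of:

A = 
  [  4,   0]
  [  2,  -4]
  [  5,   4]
Aᵀ = 
  [  4,   2,   5]
  [  0,  -4,   4]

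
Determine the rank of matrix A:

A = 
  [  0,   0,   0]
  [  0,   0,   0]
rank(A) = 0

Row reduce:
(no row operations needed)
REF = 
  [  0,   0,   0]
  [  0,   0,   0]
Pivot columns: none → 0 pivots.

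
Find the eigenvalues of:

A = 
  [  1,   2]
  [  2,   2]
tr(A) = 3, det(A) = -2
Characteristic polynomial: λ² - tr(A)λ + det(A) = λ² - 3λ - 2
λ² - 3λ - 2 = 0  ⇒  λ = (3 ± √((-3)² - 4·(-2)))/2 = (3 ± √(17))/2
  = (3 + √17)/2,  (3 - √17)/2

λ = (3 + √17)/2, (3 - √17)/2  (≈ 3.562, -0.5616)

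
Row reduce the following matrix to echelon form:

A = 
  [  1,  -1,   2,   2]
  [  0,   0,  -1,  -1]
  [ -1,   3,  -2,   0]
Row operations:
R3 → R3 + (1)·R1
Swap R2 ↔ R3

Resulting echelon form:
REF = 
  [  1,  -1,   2,   2]
  [  0,   2,   0,   2]
  [  0,   0,  -1,  -1]

Rank = 3 (number of non-zero pivot rows).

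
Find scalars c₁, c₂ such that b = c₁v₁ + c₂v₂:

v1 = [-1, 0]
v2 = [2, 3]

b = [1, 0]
c1 = -1, c2 = 0

b = -1·v1 + 0·v2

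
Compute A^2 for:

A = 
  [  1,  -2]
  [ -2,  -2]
A² = A·A:
A²[1,1] = (1)(1) + (-2)(-2) = 5
A²[1,2] = (1)(-2) + (-2)(-2) = 2
A²[2,1] = (-2)(1) + (-2)(-2) = 2
A²[2,2] = (-2)(-2) + (-2)(-2) = 8
A² = 
  [  5,   2]
  [  2,   8]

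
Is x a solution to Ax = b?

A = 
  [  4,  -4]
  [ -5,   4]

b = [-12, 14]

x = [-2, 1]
Yes

Ax = [-12, 14] = b ✓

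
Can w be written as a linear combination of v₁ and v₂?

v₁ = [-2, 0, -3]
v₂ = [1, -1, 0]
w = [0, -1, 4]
No

Form the augmented matrix and row-reduce:
[v₁|v₂|w] = 
  [ -2,   1,   0]
  [  0,  -1,  -1]
  [ -3,   0,   4]
R3 → R3 - (3/2)·R1
R3 → R3 - (3/2)·R2
REF = 
  [  -2,    1,    0]
  [   0,   -1,   -1]
  [   0,    0, 11/2]

Row 3 reads [0 0 | 11/2], i.e. 0 = 11/2, so the system is inconsistent and w ∉ span{v₁, v₂}.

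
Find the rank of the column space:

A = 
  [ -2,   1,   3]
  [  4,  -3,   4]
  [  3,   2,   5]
dim(Col(A)) = 3

Row reduce:
R2 → R2 + (2)·R1
R3 → R3 + (3/2)·R1
R3 → R3 + (7/2)·R2
REF = 
  [  -2,    1,    3]
  [   0,   -1,   10]
  [   0,    0, 89/2]
Pivot columns: 1, 2, 3 → 3 pivots.
dim(Col(A)) = number of pivot columns = 3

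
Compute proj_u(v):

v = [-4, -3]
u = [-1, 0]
proj_u(v) = [-4, 0]

v·u = (-4)(-1) + (-3)(0) = 4
u·u = (-1)² + (0)² = 1
proj_u(v) = (v·u / u·u) × u = (4/1) × u = (4) × u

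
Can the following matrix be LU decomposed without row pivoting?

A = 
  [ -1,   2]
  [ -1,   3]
Yes.
A[1,1] = -1 ≠ 0, so Gaussian elimination proceeds without a row swap: multiplier ℓ₂₁ = (-1)/(-1) = 1, and U[2,2] = 3 - (1)(2) = 1.
L = 
  [  1,   0]
  [  1,   1]
U = 
  [ -1,   2]
  [  0,   1]
Check row 2 of LU: [(1)(-1), (1)(2) + 1] = [-1, 3] = row 2 of A ✓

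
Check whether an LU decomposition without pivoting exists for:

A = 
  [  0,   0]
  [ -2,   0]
No.
A[1,1] = 0 but A[2,1] = -2 ≠ 0. Any LU with L unit lower triangular has (LU)[1,1] = U[1,1] and (LU)[2,1] = L[2,1]·U[1,1]; matching A forces U[1,1] = 0, which then forces (LU)[2,1] = 0 ≠ -2. A row swap (pivoting) is required.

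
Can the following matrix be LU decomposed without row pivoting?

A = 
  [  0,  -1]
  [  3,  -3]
No.
A[1,1] = 0 but A[2,1] = 3 ≠ 0. Any LU with L unit lower triangular has (LU)[1,1] = U[1,1] and (LU)[2,1] = L[2,1]·U[1,1]; matching A forces U[1,1] = 0, which then forces (LU)[2,1] = 0 ≠ 3. A row swap (pivoting) is required.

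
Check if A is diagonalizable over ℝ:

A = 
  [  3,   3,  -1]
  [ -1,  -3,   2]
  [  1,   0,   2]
Yes

Characteristic polynomial: det(λI - A) = λ³ - 2λ² - 5λ + 9
By the rational root theorem any rational root is an integer dividing 9; none of those is a root, so p(λ) has no rational roots and hence (being an irreducible cubic) no repeated roots.
Discriminant of the cubic: Δ = 321
Δ > 0 ⇒ three distinct real eigenvalues: λ ≈ -2.182, 1.594, 2.588
Three distinct real eigenvalues, so A has 3 independent eigenvectors.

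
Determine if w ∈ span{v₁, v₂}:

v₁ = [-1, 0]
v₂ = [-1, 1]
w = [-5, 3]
Yes

Form the augmented matrix and row-reduce:
[v₁|v₂|w] = 
  [ -1,  -1,  -5]
  [  0,   1,   3]
(already in echelon form — no row operations needed)

No row of the form [0 0 | nonzero], so the system is consistent. Back-substitution gives c₁ = 2, c₂ = 3: w = (2)·v₁ + (3)·v₂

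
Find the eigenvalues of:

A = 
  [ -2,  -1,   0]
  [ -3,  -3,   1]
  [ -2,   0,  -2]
Characteristic polynomial: det(λI - A) = λ³ + 7λ² + 13λ + 4
Testing integer divisors of the constant term: p(-4) = 0, so (λ + 4) is a factor:
p(λ) = (λ + 4)(λ² + 3λ + 1)
λ² + 3λ + 1 = 0  ⇒  λ = (-3 ± √((3)² - 4·(1)))/2 = (-3 ± √(5))/2
  = (-3 + √5)/2,  (-3 - √5)/2

λ = -4, (-3 + √5)/2, (-3 - √5)/2  (≈ -4, -0.382, -2.618)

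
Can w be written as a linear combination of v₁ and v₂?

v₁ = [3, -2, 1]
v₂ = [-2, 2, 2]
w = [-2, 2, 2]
Yes

Form the augmented matrix and row-reduce:
[v₁|v₂|w] = 
  [  3,  -2,  -2]
  [ -2,   2,   2]
  [  1,   2,   2]
R2 → R2 + (2/3)·R1
R3 → R3 - (1/3)·R1
R3 → R3 - (4)·R2
REF = 
  [  3,  -2,  -2]
  [  0, 2/3, 2/3]
  [  0,   0,   0]

No row of the form [0 0 | nonzero], so the system is consistent. Back-substitution gives c₁ = 0, c₂ = 1: w = (0)·v₁ + (1)·v₂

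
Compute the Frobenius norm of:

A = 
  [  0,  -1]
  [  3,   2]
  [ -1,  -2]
||A||_F = 4.359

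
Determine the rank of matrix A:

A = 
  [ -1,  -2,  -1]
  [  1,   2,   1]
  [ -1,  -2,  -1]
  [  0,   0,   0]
Row reduce:
R2 → R2 + (1)·R1
R3 → R3 - (1)·R1
REF = 
  [ -1,  -2,  -1]
  [  0,   0,   0]
  [  0,   0,   0]
  [  0,   0,   0]
Pivot columns: 1 → 1 pivot.

rank(A) = 1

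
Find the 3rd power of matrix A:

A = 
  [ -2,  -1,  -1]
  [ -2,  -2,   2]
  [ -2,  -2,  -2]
A^3 = 
  [-32, -24,   0]
  [  0,   4,  12]
  [-48, -36,   4]

A² = A·A:
A²[1,1] = (-2)(-2) + (-1)(-2) + (-1)(-2) = 8
A²[1,2] = (-2)(-1) + (-1)(-2) + (-1)(-2) = 6
A²[1,3] = (-2)(-1) + (-1)(2) + (-1)(-2) = 2
A²[2,1] = (-2)(-2) + (-2)(-2) + (2)(-2) = 4
A²[2,2] = (-2)(-1) + (-2)(-2) + (2)(-2) = 2
A²[2,3] = (-2)(-1) + (-2)(2) + (2)(-2) = -6
A²[3,1] = (-2)(-2) + (-2)(-2) + (-2)(-2) = 12
A²[3,2] = (-2)(-1) + (-2)(-2) + (-2)(-2) = 10
A²[3,3] = (-2)(-1) + (-2)(2) + (-2)(-2) = 2
A² = 
  [  8,   6,   2]
  [  4,   2,  -6]
  [ 12,  10,   2]

A^3 = A^2·A:
A^3[1,1] = (8)(-2) + (6)(-2) + (2)(-2) = -32
A^3[1,2] = (8)(-1) + (6)(-2) + (2)(-2) = -24
A^3[1,3] = (8)(-1) + (6)(2) + (2)(-2) = 0
A^3[2,1] = (4)(-2) + (2)(-2) + (-6)(-2) = 0
A^3[2,2] = (4)(-1) + (2)(-2) + (-6)(-2) = 4
A^3[2,3] = (4)(-1) + (2)(2) + (-6)(-2) = 12
A^3[3,1] = (12)(-2) + (10)(-2) + (2)(-2) = -48
A^3[3,2] = (12)(-1) + (10)(-2) + (2)(-2) = -36
A^3[3,3] = (12)(-1) + (10)(2) + (2)(-2) = 4
A^3 = 
  [-32, -24,   0]
  [  0,   4,  12]
  [-48, -36,   4]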